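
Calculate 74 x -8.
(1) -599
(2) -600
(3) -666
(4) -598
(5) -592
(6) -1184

74 * -8 = -592
5) -592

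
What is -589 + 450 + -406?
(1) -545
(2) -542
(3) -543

First: -589 + 450 = -139
Then: -139 + -406 = -545
1) -545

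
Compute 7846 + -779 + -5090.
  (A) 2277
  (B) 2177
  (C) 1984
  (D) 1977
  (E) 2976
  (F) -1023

First: 7846 + -779 = 7067
Then: 7067 + -5090 = 1977
D) 1977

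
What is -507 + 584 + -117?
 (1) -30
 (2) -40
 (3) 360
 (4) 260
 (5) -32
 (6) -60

First: -507 + 584 = 77
Then: 77 + -117 = -40
2) -40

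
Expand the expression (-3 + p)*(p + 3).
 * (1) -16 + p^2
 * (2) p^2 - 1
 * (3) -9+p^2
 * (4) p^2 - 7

Expanding (-3 + p)*(p + 3):
= -9+p^2
3) -9+p^2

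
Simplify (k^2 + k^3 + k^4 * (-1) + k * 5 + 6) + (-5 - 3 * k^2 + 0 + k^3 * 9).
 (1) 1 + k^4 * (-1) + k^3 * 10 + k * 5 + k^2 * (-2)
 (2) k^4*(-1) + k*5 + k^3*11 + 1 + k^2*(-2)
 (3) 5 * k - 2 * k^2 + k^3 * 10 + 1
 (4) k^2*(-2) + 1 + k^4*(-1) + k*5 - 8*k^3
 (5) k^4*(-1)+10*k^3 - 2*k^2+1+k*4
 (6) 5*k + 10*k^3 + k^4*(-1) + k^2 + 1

Adding the polynomials and combining like terms:
(k^2 + k^3 + k^4*(-1) + k*5 + 6) + (-5 - 3*k^2 + 0 + k^3*9)
= 1 + k^4 * (-1) + k^3 * 10 + k * 5 + k^2 * (-2)
1) 1 + k^4 * (-1) + k^3 * 10 + k * 5 + k^2 * (-2)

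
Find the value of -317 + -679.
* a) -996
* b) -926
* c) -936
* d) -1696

-317 + -679 = -996
a) -996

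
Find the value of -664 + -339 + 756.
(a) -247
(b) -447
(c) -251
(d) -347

First: -664 + -339 = -1003
Then: -1003 + 756 = -247
a) -247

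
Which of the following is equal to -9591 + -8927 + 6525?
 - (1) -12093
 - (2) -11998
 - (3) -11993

First: -9591 + -8927 = -18518
Then: -18518 + 6525 = -11993
3) -11993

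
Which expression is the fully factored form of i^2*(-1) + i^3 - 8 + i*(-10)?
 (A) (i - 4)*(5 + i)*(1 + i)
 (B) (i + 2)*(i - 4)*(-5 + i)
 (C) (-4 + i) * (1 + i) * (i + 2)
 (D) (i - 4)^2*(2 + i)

We need to factor i^2*(-1) + i^3 - 8 + i*(-10).
The factored form is (-4 + i) * (1 + i) * (i + 2).
C) (-4 + i) * (1 + i) * (i + 2)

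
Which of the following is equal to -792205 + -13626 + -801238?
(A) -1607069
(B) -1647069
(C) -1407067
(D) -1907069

First: -792205 + -13626 = -805831
Then: -805831 + -801238 = -1607069
A) -1607069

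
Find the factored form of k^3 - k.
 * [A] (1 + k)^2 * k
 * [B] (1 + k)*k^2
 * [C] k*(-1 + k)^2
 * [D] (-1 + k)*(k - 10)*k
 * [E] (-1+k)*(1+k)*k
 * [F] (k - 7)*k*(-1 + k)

We need to factor k^3 - k.
The factored form is (-1+k)*(1+k)*k.
E) (-1+k)*(1+k)*k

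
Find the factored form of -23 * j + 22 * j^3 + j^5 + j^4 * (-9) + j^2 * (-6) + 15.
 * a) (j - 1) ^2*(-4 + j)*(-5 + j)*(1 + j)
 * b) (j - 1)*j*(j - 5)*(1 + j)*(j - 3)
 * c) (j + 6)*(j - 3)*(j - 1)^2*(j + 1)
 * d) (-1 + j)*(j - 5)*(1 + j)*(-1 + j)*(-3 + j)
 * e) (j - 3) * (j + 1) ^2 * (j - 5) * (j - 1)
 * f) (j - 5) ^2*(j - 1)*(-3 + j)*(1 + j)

We need to factor -23 * j + 22 * j^3 + j^5 + j^4 * (-9) + j^2 * (-6) + 15.
The factored form is (-1 + j)*(j - 5)*(1 + j)*(-1 + j)*(-3 + j).
d) (-1 + j)*(j - 5)*(1 + j)*(-1 + j)*(-3 + j)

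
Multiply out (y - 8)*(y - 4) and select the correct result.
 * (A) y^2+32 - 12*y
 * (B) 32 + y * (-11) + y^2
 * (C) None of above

Expanding (y - 8)*(y - 4):
= y^2+32 - 12*y
A) y^2+32 - 12*y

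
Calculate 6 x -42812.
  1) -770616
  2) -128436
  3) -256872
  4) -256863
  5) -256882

6 * -42812 = -256872
3) -256872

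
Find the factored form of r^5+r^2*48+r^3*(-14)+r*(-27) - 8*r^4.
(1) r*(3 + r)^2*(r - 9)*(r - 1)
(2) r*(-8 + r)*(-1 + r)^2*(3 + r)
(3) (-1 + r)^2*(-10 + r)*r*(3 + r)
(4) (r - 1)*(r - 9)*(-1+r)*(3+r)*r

We need to factor r^5+r^2*48+r^3*(-14)+r*(-27) - 8*r^4.
The factored form is (r - 1)*(r - 9)*(-1+r)*(3+r)*r.
4) (r - 1)*(r - 9)*(-1+r)*(3+r)*r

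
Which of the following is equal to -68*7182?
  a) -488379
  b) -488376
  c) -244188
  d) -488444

-68 * 7182 = -488376
b) -488376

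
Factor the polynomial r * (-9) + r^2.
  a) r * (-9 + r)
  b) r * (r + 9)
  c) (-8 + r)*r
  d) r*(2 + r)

We need to factor r * (-9) + r^2.
The factored form is r * (-9 + r).
a) r * (-9 + r)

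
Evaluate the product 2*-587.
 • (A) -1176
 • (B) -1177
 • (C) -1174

2 * -587 = -1174
C) -1174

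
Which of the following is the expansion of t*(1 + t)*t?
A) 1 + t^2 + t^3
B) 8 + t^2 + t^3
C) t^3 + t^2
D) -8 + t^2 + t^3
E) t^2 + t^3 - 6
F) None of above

Expanding t*(1 + t)*t:
= t^3 + t^2
C) t^3 + t^2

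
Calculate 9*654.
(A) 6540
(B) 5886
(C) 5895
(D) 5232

9 * 654 = 5886
B) 5886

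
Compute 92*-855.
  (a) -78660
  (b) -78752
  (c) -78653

92 * -855 = -78660
a) -78660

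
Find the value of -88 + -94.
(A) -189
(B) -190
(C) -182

-88 + -94 = -182
C) -182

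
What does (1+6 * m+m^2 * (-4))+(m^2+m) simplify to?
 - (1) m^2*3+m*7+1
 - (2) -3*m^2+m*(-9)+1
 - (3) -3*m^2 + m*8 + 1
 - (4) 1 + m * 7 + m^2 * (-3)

Adding the polynomials and combining like terms:
(1 + 6*m + m^2*(-4)) + (m^2 + m)
= 1 + m * 7 + m^2 * (-3)
4) 1 + m * 7 + m^2 * (-3)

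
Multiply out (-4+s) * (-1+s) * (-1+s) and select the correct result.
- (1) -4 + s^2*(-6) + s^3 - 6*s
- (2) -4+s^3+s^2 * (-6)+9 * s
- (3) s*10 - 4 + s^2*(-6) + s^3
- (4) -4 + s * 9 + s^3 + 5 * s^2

Expanding (-4+s) * (-1+s) * (-1+s):
= -4+s^3+s^2 * (-6)+9 * s
2) -4+s^3+s^2 * (-6)+9 * s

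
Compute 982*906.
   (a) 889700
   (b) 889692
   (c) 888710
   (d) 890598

982 * 906 = 889692
b) 889692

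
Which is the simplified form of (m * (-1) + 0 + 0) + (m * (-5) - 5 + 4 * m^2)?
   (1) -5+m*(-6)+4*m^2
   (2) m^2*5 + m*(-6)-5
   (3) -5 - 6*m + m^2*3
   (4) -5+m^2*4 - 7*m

Adding the polynomials and combining like terms:
(m*(-1) + 0 + 0) + (m*(-5) - 5 + 4*m^2)
= -5+m*(-6)+4*m^2
1) -5+m*(-6)+4*m^2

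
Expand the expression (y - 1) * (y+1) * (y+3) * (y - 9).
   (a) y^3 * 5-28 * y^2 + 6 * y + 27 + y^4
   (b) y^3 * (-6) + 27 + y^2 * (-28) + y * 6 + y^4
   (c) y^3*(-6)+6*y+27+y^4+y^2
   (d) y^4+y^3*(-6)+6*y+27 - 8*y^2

Expanding (y - 1) * (y+1) * (y+3) * (y - 9):
= y^3 * (-6) + 27 + y^2 * (-28) + y * 6 + y^4
b) y^3 * (-6) + 27 + y^2 * (-28) + y * 6 + y^4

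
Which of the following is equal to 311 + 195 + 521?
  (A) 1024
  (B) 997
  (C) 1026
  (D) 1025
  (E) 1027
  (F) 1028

First: 311 + 195 = 506
Then: 506 + 521 = 1027
E) 1027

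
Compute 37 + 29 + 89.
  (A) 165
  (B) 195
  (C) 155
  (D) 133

First: 37 + 29 = 66
Then: 66 + 89 = 155
C) 155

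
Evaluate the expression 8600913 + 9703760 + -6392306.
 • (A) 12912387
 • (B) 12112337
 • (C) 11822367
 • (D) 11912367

First: 8600913 + 9703760 = 18304673
Then: 18304673 + -6392306 = 11912367
D) 11912367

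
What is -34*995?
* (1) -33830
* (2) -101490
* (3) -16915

-34 * 995 = -33830
1) -33830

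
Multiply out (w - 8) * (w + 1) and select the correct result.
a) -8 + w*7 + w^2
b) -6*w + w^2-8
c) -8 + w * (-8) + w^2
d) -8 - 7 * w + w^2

Expanding (w - 8) * (w + 1):
= -8 - 7 * w + w^2
d) -8 - 7 * w + w^2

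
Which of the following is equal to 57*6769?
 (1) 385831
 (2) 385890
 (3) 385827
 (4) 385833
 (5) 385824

57 * 6769 = 385833
4) 385833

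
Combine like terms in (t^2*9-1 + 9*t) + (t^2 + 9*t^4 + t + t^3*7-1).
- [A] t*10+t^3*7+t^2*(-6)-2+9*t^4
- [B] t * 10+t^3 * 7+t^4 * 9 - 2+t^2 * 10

Adding the polynomials and combining like terms:
(t^2*9 - 1 + 9*t) + (t^2 + 9*t^4 + t + t^3*7 - 1)
= t * 10+t^3 * 7+t^4 * 9 - 2+t^2 * 10
B) t * 10+t^3 * 7+t^4 * 9 - 2+t^2 * 10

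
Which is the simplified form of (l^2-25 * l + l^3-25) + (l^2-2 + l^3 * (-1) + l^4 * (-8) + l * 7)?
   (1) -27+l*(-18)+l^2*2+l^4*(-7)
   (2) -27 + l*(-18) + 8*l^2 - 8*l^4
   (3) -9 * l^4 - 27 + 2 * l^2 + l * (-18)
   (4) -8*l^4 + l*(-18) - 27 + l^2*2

Adding the polynomials and combining like terms:
(l^2 - 25*l + l^3 - 25) + (l^2 - 2 + l^3*(-1) + l^4*(-8) + l*7)
= -8*l^4 + l*(-18) - 27 + l^2*2
4) -8*l^4 + l*(-18) - 27 + l^2*2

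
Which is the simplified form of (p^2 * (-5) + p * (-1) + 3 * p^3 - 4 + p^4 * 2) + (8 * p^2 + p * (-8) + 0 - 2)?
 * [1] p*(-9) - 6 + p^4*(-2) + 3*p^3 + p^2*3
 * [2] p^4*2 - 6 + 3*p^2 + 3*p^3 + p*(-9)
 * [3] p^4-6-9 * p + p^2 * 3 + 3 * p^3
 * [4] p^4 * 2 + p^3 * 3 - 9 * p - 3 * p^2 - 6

Adding the polynomials and combining like terms:
(p^2*(-5) + p*(-1) + 3*p^3 - 4 + p^4*2) + (8*p^2 + p*(-8) + 0 - 2)
= p^4*2 - 6 + 3*p^2 + 3*p^3 + p*(-9)
2) p^4*2 - 6 + 3*p^2 + 3*p^3 + p*(-9)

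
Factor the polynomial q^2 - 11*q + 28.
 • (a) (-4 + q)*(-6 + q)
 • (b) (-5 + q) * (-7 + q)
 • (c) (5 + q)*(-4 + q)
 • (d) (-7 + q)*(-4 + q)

We need to factor q^2 - 11*q + 28.
The factored form is (-7 + q)*(-4 + q).
d) (-7 + q)*(-4 + q)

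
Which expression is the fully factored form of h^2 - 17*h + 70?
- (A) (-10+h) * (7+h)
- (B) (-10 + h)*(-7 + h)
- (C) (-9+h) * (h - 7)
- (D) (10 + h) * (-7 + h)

We need to factor h^2 - 17*h + 70.
The factored form is (-10 + h)*(-7 + h).
B) (-10 + h)*(-7 + h)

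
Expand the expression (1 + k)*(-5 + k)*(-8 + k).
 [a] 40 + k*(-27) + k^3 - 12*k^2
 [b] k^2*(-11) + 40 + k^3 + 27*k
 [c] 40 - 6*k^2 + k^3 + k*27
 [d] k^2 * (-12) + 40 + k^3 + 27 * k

Expanding (1 + k)*(-5 + k)*(-8 + k):
= k^2 * (-12) + 40 + k^3 + 27 * k
d) k^2 * (-12) + 40 + k^3 + 27 * k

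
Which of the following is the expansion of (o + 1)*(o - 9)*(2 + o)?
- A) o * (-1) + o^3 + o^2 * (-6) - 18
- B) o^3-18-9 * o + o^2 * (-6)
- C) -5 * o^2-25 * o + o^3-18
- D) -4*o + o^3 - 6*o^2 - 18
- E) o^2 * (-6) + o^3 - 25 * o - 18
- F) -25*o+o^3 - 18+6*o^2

Expanding (o + 1)*(o - 9)*(2 + o):
= o^2 * (-6) + o^3 - 25 * o - 18
E) o^2 * (-6) + o^3 - 25 * o - 18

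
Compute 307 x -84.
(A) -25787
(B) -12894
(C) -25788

307 * -84 = -25788
C) -25788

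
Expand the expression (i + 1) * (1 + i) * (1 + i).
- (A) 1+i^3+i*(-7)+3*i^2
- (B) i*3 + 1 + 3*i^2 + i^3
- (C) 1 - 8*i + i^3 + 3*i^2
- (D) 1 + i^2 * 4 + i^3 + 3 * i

Expanding (i + 1) * (1 + i) * (1 + i):
= i*3 + 1 + 3*i^2 + i^3
B) i*3 + 1 + 3*i^2 + i^3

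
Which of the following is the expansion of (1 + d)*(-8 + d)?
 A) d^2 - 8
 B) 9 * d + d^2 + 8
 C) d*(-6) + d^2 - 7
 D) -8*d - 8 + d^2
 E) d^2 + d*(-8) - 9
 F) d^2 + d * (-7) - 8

Expanding (1 + d)*(-8 + d):
= d^2 + d * (-7) - 8
F) d^2 + d * (-7) - 8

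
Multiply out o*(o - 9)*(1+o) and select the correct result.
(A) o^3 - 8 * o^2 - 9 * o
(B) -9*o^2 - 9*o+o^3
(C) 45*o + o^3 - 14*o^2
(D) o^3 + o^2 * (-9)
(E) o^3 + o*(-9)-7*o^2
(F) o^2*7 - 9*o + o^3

Expanding o*(o - 9)*(1+o):
= o^3 - 8 * o^2 - 9 * o
A) o^3 - 8 * o^2 - 9 * o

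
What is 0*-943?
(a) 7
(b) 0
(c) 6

0 * -943 = 0
b) 0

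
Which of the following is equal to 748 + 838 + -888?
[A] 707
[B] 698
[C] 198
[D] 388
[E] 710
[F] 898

First: 748 + 838 = 1586
Then: 1586 + -888 = 698
B) 698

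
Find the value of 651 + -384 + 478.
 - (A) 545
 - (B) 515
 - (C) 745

First: 651 + -384 = 267
Then: 267 + 478 = 745
C) 745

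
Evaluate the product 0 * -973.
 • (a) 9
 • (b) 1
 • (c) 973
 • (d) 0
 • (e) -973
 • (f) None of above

0 * -973 = 0
d) 0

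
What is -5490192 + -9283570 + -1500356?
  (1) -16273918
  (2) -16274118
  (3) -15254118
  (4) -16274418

First: -5490192 + -9283570 = -14773762
Then: -14773762 + -1500356 = -16274118
2) -16274118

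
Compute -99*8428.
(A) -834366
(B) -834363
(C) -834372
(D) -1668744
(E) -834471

-99 * 8428 = -834372
C) -834372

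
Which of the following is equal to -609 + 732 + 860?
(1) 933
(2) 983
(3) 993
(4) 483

First: -609 + 732 = 123
Then: 123 + 860 = 983
2) 983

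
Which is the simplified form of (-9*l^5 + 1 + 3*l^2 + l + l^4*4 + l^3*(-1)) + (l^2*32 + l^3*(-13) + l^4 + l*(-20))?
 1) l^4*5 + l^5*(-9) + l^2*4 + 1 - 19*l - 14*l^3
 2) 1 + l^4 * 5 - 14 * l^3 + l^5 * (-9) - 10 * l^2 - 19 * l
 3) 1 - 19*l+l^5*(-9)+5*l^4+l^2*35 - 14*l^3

Adding the polynomials and combining like terms:
(-9*l^5 + 1 + 3*l^2 + l + l^4*4 + l^3*(-1)) + (l^2*32 + l^3*(-13) + l^4 + l*(-20))
= 1 - 19*l+l^5*(-9)+5*l^4+l^2*35 - 14*l^3
3) 1 - 19*l+l^5*(-9)+5*l^4+l^2*35 - 14*l^3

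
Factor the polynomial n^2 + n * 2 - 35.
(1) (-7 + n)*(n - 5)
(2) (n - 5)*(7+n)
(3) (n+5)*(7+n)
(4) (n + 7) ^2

We need to factor n^2 + n * 2 - 35.
The factored form is (n - 5)*(7+n).
2) (n - 5)*(7+n)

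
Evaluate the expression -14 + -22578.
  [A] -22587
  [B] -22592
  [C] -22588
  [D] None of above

-14 + -22578 = -22592
B) -22592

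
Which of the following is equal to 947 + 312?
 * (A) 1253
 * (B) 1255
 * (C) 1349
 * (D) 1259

947 + 312 = 1259
D) 1259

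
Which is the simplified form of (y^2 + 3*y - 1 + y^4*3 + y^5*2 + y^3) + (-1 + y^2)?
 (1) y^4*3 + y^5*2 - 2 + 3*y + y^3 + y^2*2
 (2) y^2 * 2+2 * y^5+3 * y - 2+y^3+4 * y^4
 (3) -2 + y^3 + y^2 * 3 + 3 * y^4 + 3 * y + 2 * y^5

Adding the polynomials and combining like terms:
(y^2 + 3*y - 1 + y^4*3 + y^5*2 + y^3) + (-1 + y^2)
= y^4*3 + y^5*2 - 2 + 3*y + y^3 + y^2*2
1) y^4*3 + y^5*2 - 2 + 3*y + y^3 + y^2*2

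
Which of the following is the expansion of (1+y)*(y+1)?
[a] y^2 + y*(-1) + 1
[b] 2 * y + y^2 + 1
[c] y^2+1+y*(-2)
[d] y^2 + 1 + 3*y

Expanding (1+y)*(y+1):
= 2 * y + y^2 + 1
b) 2 * y + y^2 + 1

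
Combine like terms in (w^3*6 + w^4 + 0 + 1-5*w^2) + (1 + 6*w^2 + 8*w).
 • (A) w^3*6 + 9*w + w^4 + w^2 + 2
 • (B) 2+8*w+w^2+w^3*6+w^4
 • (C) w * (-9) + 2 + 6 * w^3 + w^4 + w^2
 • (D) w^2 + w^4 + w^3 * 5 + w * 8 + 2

Adding the polynomials and combining like terms:
(w^3*6 + w^4 + 0 + 1 - 5*w^2) + (1 + 6*w^2 + 8*w)
= 2+8*w+w^2+w^3*6+w^4
B) 2+8*w+w^2+w^3*6+w^4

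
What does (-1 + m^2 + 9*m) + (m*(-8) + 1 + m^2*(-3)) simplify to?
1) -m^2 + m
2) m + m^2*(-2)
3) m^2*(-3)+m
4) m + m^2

Adding the polynomials and combining like terms:
(-1 + m^2 + 9*m) + (m*(-8) + 1 + m^2*(-3))
= m + m^2*(-2)
2) m + m^2*(-2)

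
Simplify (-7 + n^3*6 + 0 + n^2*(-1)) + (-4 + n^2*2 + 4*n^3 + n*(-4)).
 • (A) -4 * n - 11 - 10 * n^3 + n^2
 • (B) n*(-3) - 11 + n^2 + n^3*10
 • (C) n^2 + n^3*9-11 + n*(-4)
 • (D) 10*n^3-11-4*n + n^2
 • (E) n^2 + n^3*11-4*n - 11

Adding the polynomials and combining like terms:
(-7 + n^3*6 + 0 + n^2*(-1)) + (-4 + n^2*2 + 4*n^3 + n*(-4))
= 10*n^3-11-4*n + n^2
D) 10*n^3-11-4*n + n^2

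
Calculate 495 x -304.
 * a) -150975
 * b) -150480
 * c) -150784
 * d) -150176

495 * -304 = -150480
b) -150480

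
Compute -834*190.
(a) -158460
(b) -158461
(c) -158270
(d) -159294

-834 * 190 = -158460
a) -158460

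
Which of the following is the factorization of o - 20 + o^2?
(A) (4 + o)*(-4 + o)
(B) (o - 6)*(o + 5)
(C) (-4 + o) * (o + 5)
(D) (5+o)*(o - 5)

We need to factor o - 20 + o^2.
The factored form is (-4 + o) * (o + 5).
C) (-4 + o) * (o + 5)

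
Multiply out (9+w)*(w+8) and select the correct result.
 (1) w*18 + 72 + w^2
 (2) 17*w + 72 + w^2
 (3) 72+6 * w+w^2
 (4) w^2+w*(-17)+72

Expanding (9+w)*(w+8):
= 17*w + 72 + w^2
2) 17*w + 72 + w^2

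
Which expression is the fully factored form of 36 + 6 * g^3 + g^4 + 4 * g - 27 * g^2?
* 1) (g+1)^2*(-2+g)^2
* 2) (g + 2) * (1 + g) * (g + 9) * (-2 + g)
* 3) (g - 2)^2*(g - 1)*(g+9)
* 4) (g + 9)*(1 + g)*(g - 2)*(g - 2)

We need to factor 36 + 6 * g^3 + g^4 + 4 * g - 27 * g^2.
The factored form is (g + 9)*(1 + g)*(g - 2)*(g - 2).
4) (g + 9)*(1 + g)*(g - 2)*(g - 2)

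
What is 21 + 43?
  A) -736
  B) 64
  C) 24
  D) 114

21 + 43 = 64
B) 64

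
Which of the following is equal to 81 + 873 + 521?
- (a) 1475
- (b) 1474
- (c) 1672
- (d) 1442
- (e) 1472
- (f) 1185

First: 81 + 873 = 954
Then: 954 + 521 = 1475
a) 1475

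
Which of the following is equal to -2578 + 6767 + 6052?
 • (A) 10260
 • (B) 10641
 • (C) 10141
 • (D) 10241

First: -2578 + 6767 = 4189
Then: 4189 + 6052 = 10241
D) 10241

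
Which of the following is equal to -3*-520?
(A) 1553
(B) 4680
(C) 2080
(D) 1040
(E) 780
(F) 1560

-3 * -520 = 1560
F) 1560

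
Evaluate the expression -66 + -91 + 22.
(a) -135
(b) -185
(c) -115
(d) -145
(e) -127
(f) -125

First: -66 + -91 = -157
Then: -157 + 22 = -135
a) -135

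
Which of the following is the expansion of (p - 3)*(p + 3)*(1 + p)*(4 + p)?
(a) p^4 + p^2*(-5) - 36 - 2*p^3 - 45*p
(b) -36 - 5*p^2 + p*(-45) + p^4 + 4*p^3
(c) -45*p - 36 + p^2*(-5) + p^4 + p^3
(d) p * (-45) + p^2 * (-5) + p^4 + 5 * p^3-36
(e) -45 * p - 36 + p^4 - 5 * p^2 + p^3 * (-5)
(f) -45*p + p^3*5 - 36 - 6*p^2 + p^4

Expanding (p - 3)*(p + 3)*(1 + p)*(4 + p):
= p * (-45) + p^2 * (-5) + p^4 + 5 * p^3-36
d) p * (-45) + p^2 * (-5) + p^4 + 5 * p^3-36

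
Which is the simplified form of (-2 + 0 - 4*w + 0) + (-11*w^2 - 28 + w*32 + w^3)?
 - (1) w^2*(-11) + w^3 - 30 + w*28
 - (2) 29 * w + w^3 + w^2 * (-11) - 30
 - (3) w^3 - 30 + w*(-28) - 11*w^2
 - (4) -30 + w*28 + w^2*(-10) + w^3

Adding the polynomials and combining like terms:
(-2 + 0 - 4*w + 0) + (-11*w^2 - 28 + w*32 + w^3)
= w^2*(-11) + w^3 - 30 + w*28
1) w^2*(-11) + w^3 - 30 + w*28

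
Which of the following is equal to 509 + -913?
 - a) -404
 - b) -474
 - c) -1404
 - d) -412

509 + -913 = -404
a) -404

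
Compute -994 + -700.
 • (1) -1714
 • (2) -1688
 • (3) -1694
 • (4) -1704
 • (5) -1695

-994 + -700 = -1694
3) -1694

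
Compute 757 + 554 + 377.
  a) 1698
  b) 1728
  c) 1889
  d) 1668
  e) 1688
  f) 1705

First: 757 + 554 = 1311
Then: 1311 + 377 = 1688
e) 1688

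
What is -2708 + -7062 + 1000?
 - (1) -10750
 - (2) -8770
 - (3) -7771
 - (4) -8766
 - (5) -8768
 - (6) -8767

First: -2708 + -7062 = -9770
Then: -9770 + 1000 = -8770
2) -8770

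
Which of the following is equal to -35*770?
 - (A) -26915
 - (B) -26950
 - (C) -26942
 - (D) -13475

-35 * 770 = -26950
B) -26950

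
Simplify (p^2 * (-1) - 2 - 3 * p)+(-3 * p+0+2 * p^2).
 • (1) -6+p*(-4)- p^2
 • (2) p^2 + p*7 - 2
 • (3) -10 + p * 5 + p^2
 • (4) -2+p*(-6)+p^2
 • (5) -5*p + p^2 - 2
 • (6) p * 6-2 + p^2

Adding the polynomials and combining like terms:
(p^2*(-1) - 2 - 3*p) + (-3*p + 0 + 2*p^2)
= -2+p*(-6)+p^2
4) -2+p*(-6)+p^2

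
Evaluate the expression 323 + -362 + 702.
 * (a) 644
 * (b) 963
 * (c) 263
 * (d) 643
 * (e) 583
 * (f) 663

First: 323 + -362 = -39
Then: -39 + 702 = 663
f) 663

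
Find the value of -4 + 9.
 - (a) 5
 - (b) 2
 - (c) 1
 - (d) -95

-4 + 9 = 5
a) 5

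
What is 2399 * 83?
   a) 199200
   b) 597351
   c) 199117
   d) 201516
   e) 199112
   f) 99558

2399 * 83 = 199117
c) 199117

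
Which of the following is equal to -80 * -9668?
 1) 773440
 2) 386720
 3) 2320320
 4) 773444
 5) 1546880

-80 * -9668 = 773440
1) 773440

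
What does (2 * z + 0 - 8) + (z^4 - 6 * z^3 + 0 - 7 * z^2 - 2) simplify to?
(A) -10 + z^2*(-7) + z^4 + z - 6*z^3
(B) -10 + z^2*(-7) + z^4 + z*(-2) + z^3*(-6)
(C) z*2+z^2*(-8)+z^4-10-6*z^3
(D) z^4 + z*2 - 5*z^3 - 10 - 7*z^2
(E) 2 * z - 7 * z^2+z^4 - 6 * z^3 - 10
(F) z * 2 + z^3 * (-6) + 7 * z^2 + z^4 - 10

Adding the polynomials and combining like terms:
(2*z + 0 - 8) + (z^4 - 6*z^3 + 0 - 7*z^2 - 2)
= 2 * z - 7 * z^2+z^4 - 6 * z^3 - 10
E) 2 * z - 7 * z^2+z^4 - 6 * z^3 - 10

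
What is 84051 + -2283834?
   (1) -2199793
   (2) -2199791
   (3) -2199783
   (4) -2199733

84051 + -2283834 = -2199783
3) -2199783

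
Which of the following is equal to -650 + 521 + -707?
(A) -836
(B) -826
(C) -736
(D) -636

First: -650 + 521 = -129
Then: -129 + -707 = -836
A) -836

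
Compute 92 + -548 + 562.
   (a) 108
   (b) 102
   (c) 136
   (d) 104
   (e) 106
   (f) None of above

First: 92 + -548 = -456
Then: -456 + 562 = 106
e) 106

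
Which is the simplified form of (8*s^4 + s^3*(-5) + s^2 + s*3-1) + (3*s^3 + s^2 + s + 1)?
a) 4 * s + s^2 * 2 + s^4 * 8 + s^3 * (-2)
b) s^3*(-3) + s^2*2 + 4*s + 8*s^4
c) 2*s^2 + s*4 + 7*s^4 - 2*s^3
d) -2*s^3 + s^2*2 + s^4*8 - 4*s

Adding the polynomials and combining like terms:
(8*s^4 + s^3*(-5) + s^2 + s*3 - 1) + (3*s^3 + s^2 + s + 1)
= 4 * s + s^2 * 2 + s^4 * 8 + s^3 * (-2)
a) 4 * s + s^2 * 2 + s^4 * 8 + s^3 * (-2)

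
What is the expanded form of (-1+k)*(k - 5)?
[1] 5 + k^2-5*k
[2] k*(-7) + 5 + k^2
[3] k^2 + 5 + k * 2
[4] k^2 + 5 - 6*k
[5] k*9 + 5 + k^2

Expanding (-1+k)*(k - 5):
= k^2 + 5 - 6*k
4) k^2 + 5 - 6*k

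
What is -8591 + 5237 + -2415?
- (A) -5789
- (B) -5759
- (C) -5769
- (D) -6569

First: -8591 + 5237 = -3354
Then: -3354 + -2415 = -5769
C) -5769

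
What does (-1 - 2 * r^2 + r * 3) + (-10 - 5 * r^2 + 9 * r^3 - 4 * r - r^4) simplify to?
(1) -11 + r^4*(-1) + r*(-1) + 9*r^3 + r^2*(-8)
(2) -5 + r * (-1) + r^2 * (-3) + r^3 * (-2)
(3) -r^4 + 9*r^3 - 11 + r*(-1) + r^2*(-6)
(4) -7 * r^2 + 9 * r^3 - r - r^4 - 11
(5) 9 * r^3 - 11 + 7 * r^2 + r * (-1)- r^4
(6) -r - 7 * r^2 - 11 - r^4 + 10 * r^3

Adding the polynomials and combining like terms:
(-1 - 2*r^2 + r*3) + (-10 - 5*r^2 + 9*r^3 - 4*r - r^4)
= -7 * r^2 + 9 * r^3 - r - r^4 - 11
4) -7 * r^2 + 9 * r^3 - r - r^4 - 11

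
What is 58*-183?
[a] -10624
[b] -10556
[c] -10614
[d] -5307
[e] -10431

58 * -183 = -10614
c) -10614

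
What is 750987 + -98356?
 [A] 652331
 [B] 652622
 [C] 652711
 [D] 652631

750987 + -98356 = 652631
D) 652631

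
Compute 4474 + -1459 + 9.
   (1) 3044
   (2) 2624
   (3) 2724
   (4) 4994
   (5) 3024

First: 4474 + -1459 = 3015
Then: 3015 + 9 = 3024
5) 3024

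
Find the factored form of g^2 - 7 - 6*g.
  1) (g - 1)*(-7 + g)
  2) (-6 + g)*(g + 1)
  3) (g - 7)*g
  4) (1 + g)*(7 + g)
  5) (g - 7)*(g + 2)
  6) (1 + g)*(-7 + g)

We need to factor g^2 - 7 - 6*g.
The factored form is (1 + g)*(-7 + g).
6) (1 + g)*(-7 + g)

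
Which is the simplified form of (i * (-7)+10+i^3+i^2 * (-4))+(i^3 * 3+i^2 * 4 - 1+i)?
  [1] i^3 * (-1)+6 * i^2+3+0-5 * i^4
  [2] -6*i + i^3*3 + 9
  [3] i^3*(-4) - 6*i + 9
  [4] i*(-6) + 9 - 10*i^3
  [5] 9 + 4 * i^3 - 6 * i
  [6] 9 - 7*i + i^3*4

Adding the polynomials and combining like terms:
(i*(-7) + 10 + i^3 + i^2*(-4)) + (i^3*3 + i^2*4 - 1 + i)
= 9 + 4 * i^3 - 6 * i
5) 9 + 4 * i^3 - 6 * i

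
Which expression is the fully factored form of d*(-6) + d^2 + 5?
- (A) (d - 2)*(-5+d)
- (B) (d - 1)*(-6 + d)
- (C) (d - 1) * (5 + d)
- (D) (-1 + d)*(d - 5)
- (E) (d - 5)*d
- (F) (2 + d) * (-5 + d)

We need to factor d*(-6) + d^2 + 5.
The factored form is (-1 + d)*(d - 5).
D) (-1 + d)*(d - 5)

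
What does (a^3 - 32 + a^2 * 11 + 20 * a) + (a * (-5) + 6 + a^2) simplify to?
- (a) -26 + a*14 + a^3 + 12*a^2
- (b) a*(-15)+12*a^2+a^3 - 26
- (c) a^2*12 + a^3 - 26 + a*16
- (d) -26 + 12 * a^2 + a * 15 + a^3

Adding the polynomials and combining like terms:
(a^3 - 32 + a^2*11 + 20*a) + (a*(-5) + 6 + a^2)
= -26 + 12 * a^2 + a * 15 + a^3
d) -26 + 12 * a^2 + a * 15 + a^3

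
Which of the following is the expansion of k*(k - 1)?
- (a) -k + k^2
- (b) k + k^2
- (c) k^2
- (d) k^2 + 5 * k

Expanding k*(k - 1):
= -k + k^2
a) -k + k^2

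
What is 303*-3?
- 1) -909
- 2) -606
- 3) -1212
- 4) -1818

303 * -3 = -909
1) -909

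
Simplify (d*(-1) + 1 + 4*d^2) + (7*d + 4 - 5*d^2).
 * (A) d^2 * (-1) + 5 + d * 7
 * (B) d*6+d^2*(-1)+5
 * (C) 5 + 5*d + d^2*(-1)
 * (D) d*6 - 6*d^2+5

Adding the polynomials and combining like terms:
(d*(-1) + 1 + 4*d^2) + (7*d + 4 - 5*d^2)
= d*6+d^2*(-1)+5
B) d*6+d^2*(-1)+5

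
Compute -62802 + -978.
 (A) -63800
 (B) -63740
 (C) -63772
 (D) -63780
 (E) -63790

-62802 + -978 = -63780
D) -63780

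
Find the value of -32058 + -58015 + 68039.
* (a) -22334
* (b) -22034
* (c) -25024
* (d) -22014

First: -32058 + -58015 = -90073
Then: -90073 + 68039 = -22034
b) -22034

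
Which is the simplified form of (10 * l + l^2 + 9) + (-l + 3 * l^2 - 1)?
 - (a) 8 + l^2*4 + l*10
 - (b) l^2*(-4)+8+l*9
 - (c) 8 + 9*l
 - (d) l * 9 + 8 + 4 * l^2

Adding the polynomials and combining like terms:
(10*l + l^2 + 9) + (-l + 3*l^2 - 1)
= l * 9 + 8 + 4 * l^2
d) l * 9 + 8 + 4 * l^2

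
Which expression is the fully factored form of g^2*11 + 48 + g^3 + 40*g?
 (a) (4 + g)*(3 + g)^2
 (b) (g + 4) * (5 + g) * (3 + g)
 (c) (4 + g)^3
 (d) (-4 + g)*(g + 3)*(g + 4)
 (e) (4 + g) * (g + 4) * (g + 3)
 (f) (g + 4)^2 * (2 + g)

We need to factor g^2*11 + 48 + g^3 + 40*g.
The factored form is (4 + g) * (g + 4) * (g + 3).
e) (4 + g) * (g + 4) * (g + 3)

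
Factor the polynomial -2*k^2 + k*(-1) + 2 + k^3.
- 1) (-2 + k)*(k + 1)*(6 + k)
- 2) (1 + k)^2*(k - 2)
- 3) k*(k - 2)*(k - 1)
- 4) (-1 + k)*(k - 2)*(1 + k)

We need to factor -2*k^2 + k*(-1) + 2 + k^3.
The factored form is (-1 + k)*(k - 2)*(1 + k).
4) (-1 + k)*(k - 2)*(1 + k)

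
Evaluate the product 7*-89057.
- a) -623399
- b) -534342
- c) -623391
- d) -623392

7 * -89057 = -623399
a) -623399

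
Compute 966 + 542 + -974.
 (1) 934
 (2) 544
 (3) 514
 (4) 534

First: 966 + 542 = 1508
Then: 1508 + -974 = 534
4) 534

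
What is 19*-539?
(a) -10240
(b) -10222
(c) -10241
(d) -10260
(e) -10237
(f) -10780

19 * -539 = -10241
c) -10241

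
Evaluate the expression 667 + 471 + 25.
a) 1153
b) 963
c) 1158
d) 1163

First: 667 + 471 = 1138
Then: 1138 + 25 = 1163
d) 1163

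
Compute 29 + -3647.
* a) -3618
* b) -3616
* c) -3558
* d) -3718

29 + -3647 = -3618
a) -3618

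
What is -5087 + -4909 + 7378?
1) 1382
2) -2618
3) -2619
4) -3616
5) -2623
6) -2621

First: -5087 + -4909 = -9996
Then: -9996 + 7378 = -2618
2) -2618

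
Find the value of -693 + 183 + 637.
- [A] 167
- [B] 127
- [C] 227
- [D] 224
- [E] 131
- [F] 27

First: -693 + 183 = -510
Then: -510 + 637 = 127
B) 127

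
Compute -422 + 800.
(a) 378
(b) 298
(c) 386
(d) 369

-422 + 800 = 378
a) 378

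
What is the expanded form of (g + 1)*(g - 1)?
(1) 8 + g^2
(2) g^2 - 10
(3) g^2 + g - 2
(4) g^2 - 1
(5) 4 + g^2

Expanding (g + 1)*(g - 1):
= g^2 - 1
4) g^2 - 1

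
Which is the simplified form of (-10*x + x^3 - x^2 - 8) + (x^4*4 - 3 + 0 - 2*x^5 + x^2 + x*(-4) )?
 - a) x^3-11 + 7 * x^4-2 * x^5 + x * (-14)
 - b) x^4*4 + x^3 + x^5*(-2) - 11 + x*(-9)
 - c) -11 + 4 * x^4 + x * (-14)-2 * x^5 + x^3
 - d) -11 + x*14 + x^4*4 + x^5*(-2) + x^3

Adding the polynomials and combining like terms:
(-10*x + x^3 - x^2 - 8) + (x^4*4 - 3 + 0 - 2*x^5 + x^2 + x*(-4))
= -11 + 4 * x^4 + x * (-14)-2 * x^5 + x^3
c) -11 + 4 * x^4 + x * (-14)-2 * x^5 + x^3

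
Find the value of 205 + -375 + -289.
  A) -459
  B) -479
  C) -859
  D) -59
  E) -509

First: 205 + -375 = -170
Then: -170 + -289 = -459
A) -459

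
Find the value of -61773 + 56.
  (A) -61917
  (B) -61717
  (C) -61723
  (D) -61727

-61773 + 56 = -61717
B) -61717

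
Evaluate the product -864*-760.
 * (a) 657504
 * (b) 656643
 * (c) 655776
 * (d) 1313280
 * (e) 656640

-864 * -760 = 656640
e) 656640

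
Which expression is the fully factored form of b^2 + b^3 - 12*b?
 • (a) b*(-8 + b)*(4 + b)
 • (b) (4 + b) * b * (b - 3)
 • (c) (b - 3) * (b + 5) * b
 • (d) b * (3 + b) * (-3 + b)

We need to factor b^2 + b^3 - 12*b.
The factored form is (4 + b) * b * (b - 3).
b) (4 + b) * b * (b - 3)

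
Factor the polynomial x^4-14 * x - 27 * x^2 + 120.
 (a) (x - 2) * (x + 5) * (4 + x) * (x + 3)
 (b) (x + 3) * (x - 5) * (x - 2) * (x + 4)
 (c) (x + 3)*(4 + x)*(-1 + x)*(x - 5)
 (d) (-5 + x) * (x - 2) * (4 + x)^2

We need to factor x^4-14 * x - 27 * x^2 + 120.
The factored form is (x + 3) * (x - 5) * (x - 2) * (x + 4).
b) (x + 3) * (x - 5) * (x - 2) * (x + 4)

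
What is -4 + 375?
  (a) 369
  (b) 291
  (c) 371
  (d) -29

-4 + 375 = 371
c) 371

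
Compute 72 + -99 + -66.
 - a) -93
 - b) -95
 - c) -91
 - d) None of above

First: 72 + -99 = -27
Then: -27 + -66 = -93
a) -93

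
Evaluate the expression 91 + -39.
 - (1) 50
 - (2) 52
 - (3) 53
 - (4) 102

91 + -39 = 52
2) 52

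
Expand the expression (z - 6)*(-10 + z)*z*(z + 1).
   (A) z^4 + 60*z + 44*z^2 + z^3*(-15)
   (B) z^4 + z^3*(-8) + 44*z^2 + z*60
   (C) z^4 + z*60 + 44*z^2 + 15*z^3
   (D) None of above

Expanding (z - 6)*(-10 + z)*z*(z + 1):
= z^4 + 60*z + 44*z^2 + z^3*(-15)
A) z^4 + 60*z + 44*z^2 + z^3*(-15)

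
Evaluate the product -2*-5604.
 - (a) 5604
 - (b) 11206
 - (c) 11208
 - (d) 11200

-2 * -5604 = 11208
c) 11208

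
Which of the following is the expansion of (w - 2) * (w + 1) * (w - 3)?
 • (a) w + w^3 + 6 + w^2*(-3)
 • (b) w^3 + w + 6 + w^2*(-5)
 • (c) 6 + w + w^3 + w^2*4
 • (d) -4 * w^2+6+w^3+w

Expanding (w - 2) * (w + 1) * (w - 3):
= -4 * w^2+6+w^3+w
d) -4 * w^2+6+w^3+w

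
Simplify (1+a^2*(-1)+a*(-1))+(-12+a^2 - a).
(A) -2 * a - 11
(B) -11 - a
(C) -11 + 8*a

Adding the polynomials and combining like terms:
(1 + a^2*(-1) + a*(-1)) + (-12 + a^2 - a)
= -2 * a - 11
A) -2 * a - 11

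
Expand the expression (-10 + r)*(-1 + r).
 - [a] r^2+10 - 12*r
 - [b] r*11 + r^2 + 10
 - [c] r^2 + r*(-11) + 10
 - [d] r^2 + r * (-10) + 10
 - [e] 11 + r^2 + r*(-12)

Expanding (-10 + r)*(-1 + r):
= r^2 + r*(-11) + 10
c) r^2 + r*(-11) + 10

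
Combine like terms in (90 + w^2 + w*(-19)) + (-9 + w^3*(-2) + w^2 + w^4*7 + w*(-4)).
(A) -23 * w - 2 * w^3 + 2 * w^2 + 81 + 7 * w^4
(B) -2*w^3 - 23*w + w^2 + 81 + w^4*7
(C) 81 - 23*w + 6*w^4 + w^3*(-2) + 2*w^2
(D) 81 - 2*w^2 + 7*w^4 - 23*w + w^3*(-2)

Adding the polynomials and combining like terms:
(90 + w^2 + w*(-19)) + (-9 + w^3*(-2) + w^2 + w^4*7 + w*(-4))
= -23 * w - 2 * w^3 + 2 * w^2 + 81 + 7 * w^4
A) -23 * w - 2 * w^3 + 2 * w^2 + 81 + 7 * w^4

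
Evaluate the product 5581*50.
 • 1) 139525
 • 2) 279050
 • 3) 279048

5581 * 50 = 279050
2) 279050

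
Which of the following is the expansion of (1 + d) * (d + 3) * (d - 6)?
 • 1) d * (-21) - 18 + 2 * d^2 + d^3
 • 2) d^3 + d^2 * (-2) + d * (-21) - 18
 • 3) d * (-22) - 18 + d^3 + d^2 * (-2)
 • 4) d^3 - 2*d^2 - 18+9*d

Expanding (1 + d) * (d + 3) * (d - 6):
= d^3 + d^2 * (-2) + d * (-21) - 18
2) d^3 + d^2 * (-2) + d * (-21) - 18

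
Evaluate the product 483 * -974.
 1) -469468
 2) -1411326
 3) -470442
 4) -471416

483 * -974 = -470442
3) -470442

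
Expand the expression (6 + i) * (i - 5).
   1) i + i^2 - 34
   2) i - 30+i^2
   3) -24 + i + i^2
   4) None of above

Expanding (6 + i) * (i - 5):
= i - 30+i^2
2) i - 30+i^2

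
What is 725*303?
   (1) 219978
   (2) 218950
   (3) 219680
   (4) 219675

725 * 303 = 219675
4) 219675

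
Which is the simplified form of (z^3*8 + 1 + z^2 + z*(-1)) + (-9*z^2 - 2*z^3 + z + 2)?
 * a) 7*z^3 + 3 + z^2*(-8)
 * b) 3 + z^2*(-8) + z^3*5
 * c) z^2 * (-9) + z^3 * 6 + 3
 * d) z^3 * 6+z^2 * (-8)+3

Adding the polynomials and combining like terms:
(z^3*8 + 1 + z^2 + z*(-1)) + (-9*z^2 - 2*z^3 + z + 2)
= z^3 * 6+z^2 * (-8)+3
d) z^3 * 6+z^2 * (-8)+3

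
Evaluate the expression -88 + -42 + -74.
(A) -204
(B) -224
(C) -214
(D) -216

First: -88 + -42 = -130
Then: -130 + -74 = -204
A) -204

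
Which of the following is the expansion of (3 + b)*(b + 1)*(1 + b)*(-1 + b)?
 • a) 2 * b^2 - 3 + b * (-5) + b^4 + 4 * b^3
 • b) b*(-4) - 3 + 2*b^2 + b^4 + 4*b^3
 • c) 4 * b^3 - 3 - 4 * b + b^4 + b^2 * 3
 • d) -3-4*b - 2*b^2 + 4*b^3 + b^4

Expanding (3 + b)*(b + 1)*(1 + b)*(-1 + b):
= b*(-4) - 3 + 2*b^2 + b^4 + 4*b^3
b) b*(-4) - 3 + 2*b^2 + b^4 + 4*b^3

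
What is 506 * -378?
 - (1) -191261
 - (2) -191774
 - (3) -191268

506 * -378 = -191268
3) -191268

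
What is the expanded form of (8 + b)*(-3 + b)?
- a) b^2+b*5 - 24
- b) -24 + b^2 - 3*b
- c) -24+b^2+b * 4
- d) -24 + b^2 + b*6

Expanding (8 + b)*(-3 + b):
= b^2+b*5 - 24
a) b^2+b*5 - 24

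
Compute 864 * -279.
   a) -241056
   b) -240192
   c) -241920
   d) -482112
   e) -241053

864 * -279 = -241056
a) -241056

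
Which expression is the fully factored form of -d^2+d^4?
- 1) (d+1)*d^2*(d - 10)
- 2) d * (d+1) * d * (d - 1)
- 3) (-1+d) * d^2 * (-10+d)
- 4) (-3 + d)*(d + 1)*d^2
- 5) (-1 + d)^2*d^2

We need to factor -d^2+d^4.
The factored form is d * (d+1) * d * (d - 1).
2) d * (d+1) * d * (d - 1)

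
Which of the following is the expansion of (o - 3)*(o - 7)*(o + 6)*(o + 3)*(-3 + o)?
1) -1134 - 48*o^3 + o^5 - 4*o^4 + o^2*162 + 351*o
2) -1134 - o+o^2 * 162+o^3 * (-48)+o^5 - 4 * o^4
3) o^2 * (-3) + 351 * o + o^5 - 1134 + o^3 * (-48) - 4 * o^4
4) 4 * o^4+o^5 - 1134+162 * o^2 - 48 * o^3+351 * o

Expanding (o - 3)*(o - 7)*(o + 6)*(o + 3)*(-3 + o):
= -1134 - 48*o^3 + o^5 - 4*o^4 + o^2*162 + 351*o
1) -1134 - 48*o^3 + o^5 - 4*o^4 + o^2*162 + 351*o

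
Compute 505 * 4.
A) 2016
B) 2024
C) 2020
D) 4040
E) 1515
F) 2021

505 * 4 = 2020
C) 2020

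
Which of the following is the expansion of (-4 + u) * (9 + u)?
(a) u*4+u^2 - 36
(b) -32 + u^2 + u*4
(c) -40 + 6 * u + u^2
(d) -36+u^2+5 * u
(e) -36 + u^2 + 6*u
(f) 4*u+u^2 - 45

Expanding (-4 + u) * (9 + u):
= -36+u^2+5 * u
d) -36+u^2+5 * u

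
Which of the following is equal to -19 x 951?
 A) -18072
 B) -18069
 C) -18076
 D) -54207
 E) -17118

-19 * 951 = -18069
B) -18069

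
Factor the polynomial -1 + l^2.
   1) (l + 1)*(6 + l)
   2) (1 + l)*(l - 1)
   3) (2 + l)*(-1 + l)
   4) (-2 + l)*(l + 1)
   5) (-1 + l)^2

We need to factor -1 + l^2.
The factored form is (1 + l)*(l - 1).
2) (1 + l)*(l - 1)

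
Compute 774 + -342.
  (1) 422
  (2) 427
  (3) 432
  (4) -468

774 + -342 = 432
3) 432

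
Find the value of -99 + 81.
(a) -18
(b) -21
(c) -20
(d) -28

-99 + 81 = -18
a) -18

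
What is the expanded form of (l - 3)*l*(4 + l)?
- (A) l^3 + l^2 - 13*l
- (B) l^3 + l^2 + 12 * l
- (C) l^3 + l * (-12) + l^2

Expanding (l - 3)*l*(4 + l):
= l^3 + l * (-12) + l^2
C) l^3 + l * (-12) + l^2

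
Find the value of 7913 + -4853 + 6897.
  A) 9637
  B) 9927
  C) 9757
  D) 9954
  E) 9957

First: 7913 + -4853 = 3060
Then: 3060 + 6897 = 9957
E) 9957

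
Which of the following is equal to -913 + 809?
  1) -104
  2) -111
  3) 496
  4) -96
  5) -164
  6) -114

-913 + 809 = -104
1) -104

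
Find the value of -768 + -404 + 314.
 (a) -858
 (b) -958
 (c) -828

First: -768 + -404 = -1172
Then: -1172 + 314 = -858
a) -858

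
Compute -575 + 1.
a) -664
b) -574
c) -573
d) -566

-575 + 1 = -574
b) -574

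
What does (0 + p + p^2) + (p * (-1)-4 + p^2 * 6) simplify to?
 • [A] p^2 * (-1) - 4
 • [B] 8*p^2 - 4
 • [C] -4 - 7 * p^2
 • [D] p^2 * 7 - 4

Adding the polynomials and combining like terms:
(0 + p + p^2) + (p*(-1) - 4 + p^2*6)
= p^2 * 7 - 4
D) p^2 * 7 - 4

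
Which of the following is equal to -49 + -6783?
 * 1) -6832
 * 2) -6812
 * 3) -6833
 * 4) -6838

-49 + -6783 = -6832
1) -6832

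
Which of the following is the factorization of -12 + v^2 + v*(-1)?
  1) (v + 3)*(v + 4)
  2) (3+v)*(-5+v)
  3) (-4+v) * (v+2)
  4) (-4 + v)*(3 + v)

We need to factor -12 + v^2 + v*(-1).
The factored form is (-4 + v)*(3 + v).
4) (-4 + v)*(3 + v)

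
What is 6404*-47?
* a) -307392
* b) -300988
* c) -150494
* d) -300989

6404 * -47 = -300988
b) -300988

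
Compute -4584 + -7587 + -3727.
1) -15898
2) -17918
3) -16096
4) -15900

First: -4584 + -7587 = -12171
Then: -12171 + -3727 = -15898
1) -15898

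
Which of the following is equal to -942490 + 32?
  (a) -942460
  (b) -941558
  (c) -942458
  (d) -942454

-942490 + 32 = -942458
c) -942458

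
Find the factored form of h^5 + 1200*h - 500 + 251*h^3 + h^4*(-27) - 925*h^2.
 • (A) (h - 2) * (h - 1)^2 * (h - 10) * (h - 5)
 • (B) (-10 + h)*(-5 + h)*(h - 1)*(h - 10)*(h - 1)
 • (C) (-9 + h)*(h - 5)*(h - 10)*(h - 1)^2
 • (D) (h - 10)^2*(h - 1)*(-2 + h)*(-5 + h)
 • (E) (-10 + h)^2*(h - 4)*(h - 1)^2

We need to factor h^5 + 1200*h - 500 + 251*h^3 + h^4*(-27) - 925*h^2.
The factored form is (-10 + h)*(-5 + h)*(h - 1)*(h - 10)*(h - 1).
B) (-10 + h)*(-5 + h)*(h - 1)*(h - 10)*(h - 1)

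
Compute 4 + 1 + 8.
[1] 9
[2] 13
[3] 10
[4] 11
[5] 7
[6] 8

First: 4 + 1 = 5
Then: 5 + 8 = 13
2) 13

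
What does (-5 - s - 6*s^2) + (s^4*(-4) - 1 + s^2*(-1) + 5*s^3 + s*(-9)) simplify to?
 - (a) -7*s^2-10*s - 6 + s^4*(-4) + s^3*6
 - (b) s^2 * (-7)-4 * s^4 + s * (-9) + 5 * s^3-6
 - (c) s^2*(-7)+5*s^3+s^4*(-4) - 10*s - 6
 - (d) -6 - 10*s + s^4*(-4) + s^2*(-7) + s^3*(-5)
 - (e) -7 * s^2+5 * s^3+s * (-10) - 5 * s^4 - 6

Adding the polynomials and combining like terms:
(-5 - s - 6*s^2) + (s^4*(-4) - 1 + s^2*(-1) + 5*s^3 + s*(-9))
= s^2*(-7)+5*s^3+s^4*(-4) - 10*s - 6
c) s^2*(-7)+5*s^3+s^4*(-4) - 10*s - 6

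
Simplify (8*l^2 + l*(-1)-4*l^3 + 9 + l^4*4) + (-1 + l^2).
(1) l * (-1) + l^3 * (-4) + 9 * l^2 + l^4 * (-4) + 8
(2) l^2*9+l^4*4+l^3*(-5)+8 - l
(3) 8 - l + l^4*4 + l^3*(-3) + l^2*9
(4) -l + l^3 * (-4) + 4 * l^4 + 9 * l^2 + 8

Adding the polynomials and combining like terms:
(8*l^2 + l*(-1) - 4*l^3 + 9 + l^4*4) + (-1 + l^2)
= -l + l^3 * (-4) + 4 * l^4 + 9 * l^2 + 8
4) -l + l^3 * (-4) + 4 * l^4 + 9 * l^2 + 8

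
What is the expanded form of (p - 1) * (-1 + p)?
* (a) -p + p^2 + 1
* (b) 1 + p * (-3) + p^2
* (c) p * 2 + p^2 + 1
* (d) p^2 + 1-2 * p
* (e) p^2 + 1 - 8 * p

Expanding (p - 1) * (-1 + p):
= p^2 + 1-2 * p
d) p^2 + 1-2 * p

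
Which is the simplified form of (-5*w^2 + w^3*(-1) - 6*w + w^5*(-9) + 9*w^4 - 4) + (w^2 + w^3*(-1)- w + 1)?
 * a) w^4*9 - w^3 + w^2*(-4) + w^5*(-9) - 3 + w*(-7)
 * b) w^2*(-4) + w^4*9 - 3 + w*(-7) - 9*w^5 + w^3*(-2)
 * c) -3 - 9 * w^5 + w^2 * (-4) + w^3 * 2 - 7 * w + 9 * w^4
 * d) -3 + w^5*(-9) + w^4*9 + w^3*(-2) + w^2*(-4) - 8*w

Adding the polynomials and combining like terms:
(-5*w^2 + w^3*(-1) - 6*w + w^5*(-9) + 9*w^4 - 4) + (w^2 + w^3*(-1) - w + 1)
= w^2*(-4) + w^4*9 - 3 + w*(-7) - 9*w^5 + w^3*(-2)
b) w^2*(-4) + w^4*9 - 3 + w*(-7) - 9*w^5 + w^3*(-2)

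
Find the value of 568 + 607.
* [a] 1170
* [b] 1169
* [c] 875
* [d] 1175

568 + 607 = 1175
d) 1175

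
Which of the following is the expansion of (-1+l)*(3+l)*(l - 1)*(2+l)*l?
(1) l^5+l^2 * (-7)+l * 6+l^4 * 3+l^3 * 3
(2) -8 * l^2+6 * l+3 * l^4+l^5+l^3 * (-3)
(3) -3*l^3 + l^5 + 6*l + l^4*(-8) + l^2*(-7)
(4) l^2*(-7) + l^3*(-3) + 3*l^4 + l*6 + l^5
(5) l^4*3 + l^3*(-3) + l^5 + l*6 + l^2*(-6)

Expanding (-1+l)*(3+l)*(l - 1)*(2+l)*l:
= l^2*(-7) + l^3*(-3) + 3*l^4 + l*6 + l^5
4) l^2*(-7) + l^3*(-3) + 3*l^4 + l*6 + l^5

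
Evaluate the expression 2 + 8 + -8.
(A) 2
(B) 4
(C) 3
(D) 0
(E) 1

First: 2 + 8 = 10
Then: 10 + -8 = 2
A) 2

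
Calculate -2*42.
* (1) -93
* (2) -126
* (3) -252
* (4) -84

-2 * 42 = -84
4) -84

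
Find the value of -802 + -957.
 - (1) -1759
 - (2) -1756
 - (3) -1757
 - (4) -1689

-802 + -957 = -1759
1) -1759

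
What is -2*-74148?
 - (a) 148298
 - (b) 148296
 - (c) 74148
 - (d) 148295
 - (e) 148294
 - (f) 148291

-2 * -74148 = 148296
b) 148296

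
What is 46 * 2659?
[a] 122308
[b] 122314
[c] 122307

46 * 2659 = 122314
b) 122314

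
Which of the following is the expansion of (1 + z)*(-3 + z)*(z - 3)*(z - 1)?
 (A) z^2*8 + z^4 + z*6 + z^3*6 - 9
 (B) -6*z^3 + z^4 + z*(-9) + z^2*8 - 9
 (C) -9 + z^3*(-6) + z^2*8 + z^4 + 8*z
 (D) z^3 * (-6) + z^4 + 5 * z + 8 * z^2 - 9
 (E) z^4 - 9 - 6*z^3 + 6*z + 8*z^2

Expanding (1 + z)*(-3 + z)*(z - 3)*(z - 1):
= z^4 - 9 - 6*z^3 + 6*z + 8*z^2
E) z^4 - 9 - 6*z^3 + 6*z + 8*z^2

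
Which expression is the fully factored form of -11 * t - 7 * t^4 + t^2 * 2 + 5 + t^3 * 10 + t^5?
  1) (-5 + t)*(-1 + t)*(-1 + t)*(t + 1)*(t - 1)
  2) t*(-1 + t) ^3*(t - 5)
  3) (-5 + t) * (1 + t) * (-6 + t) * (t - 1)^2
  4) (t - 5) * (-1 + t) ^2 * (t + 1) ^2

We need to factor -11 * t - 7 * t^4 + t^2 * 2 + 5 + t^3 * 10 + t^5.
The factored form is (-5 + t)*(-1 + t)*(-1 + t)*(t + 1)*(t - 1).
1) (-5 + t)*(-1 + t)*(-1 + t)*(t + 1)*(t - 1)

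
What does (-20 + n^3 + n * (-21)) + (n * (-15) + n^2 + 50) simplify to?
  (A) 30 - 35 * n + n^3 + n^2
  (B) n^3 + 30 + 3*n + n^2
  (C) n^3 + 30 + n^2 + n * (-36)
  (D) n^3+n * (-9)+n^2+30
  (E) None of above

Adding the polynomials and combining like terms:
(-20 + n^3 + n*(-21)) + (n*(-15) + n^2 + 50)
= n^3 + 30 + n^2 + n * (-36)
C) n^3 + 30 + n^2 + n * (-36)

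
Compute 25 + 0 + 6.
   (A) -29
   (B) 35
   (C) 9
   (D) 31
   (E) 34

First: 25 + 0 = 25
Then: 25 + 6 = 31
D) 31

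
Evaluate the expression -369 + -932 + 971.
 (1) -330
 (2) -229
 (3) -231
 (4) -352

First: -369 + -932 = -1301
Then: -1301 + 971 = -330
1) -330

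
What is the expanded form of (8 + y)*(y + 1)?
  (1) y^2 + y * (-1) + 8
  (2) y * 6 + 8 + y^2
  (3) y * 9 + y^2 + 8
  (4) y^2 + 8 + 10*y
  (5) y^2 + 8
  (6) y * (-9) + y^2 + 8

Expanding (8 + y)*(y + 1):
= y * 9 + y^2 + 8
3) y * 9 + y^2 + 8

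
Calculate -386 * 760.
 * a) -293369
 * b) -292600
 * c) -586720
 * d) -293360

-386 * 760 = -293360
d) -293360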